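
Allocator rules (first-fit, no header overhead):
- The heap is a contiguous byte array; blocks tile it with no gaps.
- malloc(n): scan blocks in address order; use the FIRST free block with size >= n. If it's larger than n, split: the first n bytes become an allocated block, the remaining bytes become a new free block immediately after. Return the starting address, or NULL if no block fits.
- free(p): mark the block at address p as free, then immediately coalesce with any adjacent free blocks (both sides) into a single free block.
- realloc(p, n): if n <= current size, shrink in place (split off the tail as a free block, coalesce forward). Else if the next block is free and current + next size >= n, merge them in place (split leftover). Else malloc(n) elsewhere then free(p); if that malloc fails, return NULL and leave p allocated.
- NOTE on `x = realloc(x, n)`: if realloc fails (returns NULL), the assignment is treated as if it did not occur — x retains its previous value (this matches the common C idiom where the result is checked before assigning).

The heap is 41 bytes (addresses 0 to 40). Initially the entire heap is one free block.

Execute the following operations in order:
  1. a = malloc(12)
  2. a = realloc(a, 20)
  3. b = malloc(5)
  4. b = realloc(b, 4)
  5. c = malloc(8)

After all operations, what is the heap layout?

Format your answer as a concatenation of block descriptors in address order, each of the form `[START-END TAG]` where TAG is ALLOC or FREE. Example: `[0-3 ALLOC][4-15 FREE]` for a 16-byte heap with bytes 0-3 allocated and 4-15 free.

Op 1: a = malloc(12) -> a = 0; heap: [0-11 ALLOC][12-40 FREE]
Op 2: a = realloc(a, 20) -> a = 0; heap: [0-19 ALLOC][20-40 FREE]
Op 3: b = malloc(5) -> b = 20; heap: [0-19 ALLOC][20-24 ALLOC][25-40 FREE]
Op 4: b = realloc(b, 4) -> b = 20; heap: [0-19 ALLOC][20-23 ALLOC][24-40 FREE]
Op 5: c = malloc(8) -> c = 24; heap: [0-19 ALLOC][20-23 ALLOC][24-31 ALLOC][32-40 FREE]

Answer: [0-19 ALLOC][20-23 ALLOC][24-31 ALLOC][32-40 FREE]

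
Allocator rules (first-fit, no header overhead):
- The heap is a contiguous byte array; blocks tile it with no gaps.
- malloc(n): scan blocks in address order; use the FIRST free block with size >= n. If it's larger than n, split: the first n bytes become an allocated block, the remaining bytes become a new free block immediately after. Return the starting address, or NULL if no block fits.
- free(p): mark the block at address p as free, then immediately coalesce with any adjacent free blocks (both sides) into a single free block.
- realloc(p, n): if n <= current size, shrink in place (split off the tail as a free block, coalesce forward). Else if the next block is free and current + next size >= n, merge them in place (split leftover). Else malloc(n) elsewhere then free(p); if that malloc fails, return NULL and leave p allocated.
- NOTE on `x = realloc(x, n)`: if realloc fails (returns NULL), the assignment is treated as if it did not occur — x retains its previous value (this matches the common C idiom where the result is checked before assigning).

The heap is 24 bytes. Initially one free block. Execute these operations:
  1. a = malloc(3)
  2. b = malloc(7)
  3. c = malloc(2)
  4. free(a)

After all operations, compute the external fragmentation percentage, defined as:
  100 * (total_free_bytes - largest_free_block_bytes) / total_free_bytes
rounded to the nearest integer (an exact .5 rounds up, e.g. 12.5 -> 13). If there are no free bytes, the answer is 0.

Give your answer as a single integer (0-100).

Answer: 20

Derivation:
Op 1: a = malloc(3) -> a = 0; heap: [0-2 ALLOC][3-23 FREE]
Op 2: b = malloc(7) -> b = 3; heap: [0-2 ALLOC][3-9 ALLOC][10-23 FREE]
Op 3: c = malloc(2) -> c = 10; heap: [0-2 ALLOC][3-9 ALLOC][10-11 ALLOC][12-23 FREE]
Op 4: free(a) -> (freed a); heap: [0-2 FREE][3-9 ALLOC][10-11 ALLOC][12-23 FREE]
Free blocks: [3 12] total_free=15 largest=12 -> 100*(15-12)/15 = 300/15 = 20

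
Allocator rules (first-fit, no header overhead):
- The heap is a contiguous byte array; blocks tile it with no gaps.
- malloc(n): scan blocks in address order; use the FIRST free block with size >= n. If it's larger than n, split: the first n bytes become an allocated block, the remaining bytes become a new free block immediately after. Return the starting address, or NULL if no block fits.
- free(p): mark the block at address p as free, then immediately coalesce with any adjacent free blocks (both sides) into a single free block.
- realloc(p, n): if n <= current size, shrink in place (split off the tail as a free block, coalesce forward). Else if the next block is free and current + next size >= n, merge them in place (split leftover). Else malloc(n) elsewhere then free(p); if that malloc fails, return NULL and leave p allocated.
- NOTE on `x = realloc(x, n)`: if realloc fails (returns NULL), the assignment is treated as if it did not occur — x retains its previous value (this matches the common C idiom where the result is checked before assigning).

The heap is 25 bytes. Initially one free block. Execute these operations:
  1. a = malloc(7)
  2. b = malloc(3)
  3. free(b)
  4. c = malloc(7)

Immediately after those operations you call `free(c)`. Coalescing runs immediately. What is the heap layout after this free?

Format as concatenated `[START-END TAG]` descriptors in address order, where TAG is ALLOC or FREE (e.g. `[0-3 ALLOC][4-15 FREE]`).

Answer: [0-6 ALLOC][7-24 FREE]

Derivation:
Op 1: a = malloc(7) -> a = 0; heap: [0-6 ALLOC][7-24 FREE]
Op 2: b = malloc(3) -> b = 7; heap: [0-6 ALLOC][7-9 ALLOC][10-24 FREE]
Op 3: free(b) -> (freed b); heap: [0-6 ALLOC][7-24 FREE]
Op 4: c = malloc(7) -> c = 7; heap: [0-6 ALLOC][7-13 ALLOC][14-24 FREE]
free(c): c = 7 -> block [7-13 ALLOC]; mark free, coalesce with adjacent free neighbors -> [0-6 ALLOC][7-24 FREE]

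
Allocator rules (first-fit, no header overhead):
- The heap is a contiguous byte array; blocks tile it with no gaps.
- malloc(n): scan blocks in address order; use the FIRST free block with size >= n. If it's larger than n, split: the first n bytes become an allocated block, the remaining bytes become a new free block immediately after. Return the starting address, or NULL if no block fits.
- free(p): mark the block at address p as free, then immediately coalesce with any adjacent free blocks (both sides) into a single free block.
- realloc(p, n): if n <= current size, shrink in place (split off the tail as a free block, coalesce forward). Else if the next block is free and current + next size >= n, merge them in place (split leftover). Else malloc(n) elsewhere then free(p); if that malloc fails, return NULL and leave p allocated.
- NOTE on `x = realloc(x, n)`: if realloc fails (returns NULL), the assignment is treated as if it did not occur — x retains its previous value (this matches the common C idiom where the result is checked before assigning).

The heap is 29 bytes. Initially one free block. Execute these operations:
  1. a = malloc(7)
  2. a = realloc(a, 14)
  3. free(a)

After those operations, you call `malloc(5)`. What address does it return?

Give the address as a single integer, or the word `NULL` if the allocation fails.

Op 1: a = malloc(7) -> a = 0; heap: [0-6 ALLOC][7-28 FREE]
Op 2: a = realloc(a, 14) -> a = 0; heap: [0-13 ALLOC][14-28 FREE]
Op 3: free(a) -> (freed a); heap: [0-28 FREE]
malloc(5): first-fit scan over [0-28 FREE] -> 0

Answer: 0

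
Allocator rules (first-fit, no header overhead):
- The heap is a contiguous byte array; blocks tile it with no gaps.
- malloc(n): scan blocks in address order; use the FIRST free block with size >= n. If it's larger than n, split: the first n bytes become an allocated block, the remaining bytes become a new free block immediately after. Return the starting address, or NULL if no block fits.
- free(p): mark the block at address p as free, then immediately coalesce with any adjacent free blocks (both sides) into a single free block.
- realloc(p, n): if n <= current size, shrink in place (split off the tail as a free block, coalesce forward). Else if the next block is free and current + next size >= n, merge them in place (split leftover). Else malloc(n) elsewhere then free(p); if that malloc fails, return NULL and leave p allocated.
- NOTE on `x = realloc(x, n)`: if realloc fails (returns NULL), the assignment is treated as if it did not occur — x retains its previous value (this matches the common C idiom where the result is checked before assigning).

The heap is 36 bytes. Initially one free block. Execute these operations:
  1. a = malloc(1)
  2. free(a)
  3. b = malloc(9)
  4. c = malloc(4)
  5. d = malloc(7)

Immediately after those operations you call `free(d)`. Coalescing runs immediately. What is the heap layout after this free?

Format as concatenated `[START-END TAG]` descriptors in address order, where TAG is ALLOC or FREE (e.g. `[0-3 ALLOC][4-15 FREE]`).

Op 1: a = malloc(1) -> a = 0; heap: [0-0 ALLOC][1-35 FREE]
Op 2: free(a) -> (freed a); heap: [0-35 FREE]
Op 3: b = malloc(9) -> b = 0; heap: [0-8 ALLOC][9-35 FREE]
Op 4: c = malloc(4) -> c = 9; heap: [0-8 ALLOC][9-12 ALLOC][13-35 FREE]
Op 5: d = malloc(7) -> d = 13; heap: [0-8 ALLOC][9-12 ALLOC][13-19 ALLOC][20-35 FREE]
free(d): d = 13 -> block [13-19 ALLOC]; mark free, coalesce with adjacent free neighbors -> [0-8 ALLOC][9-12 ALLOC][13-35 FREE]

Answer: [0-8 ALLOC][9-12 ALLOC][13-35 FREE]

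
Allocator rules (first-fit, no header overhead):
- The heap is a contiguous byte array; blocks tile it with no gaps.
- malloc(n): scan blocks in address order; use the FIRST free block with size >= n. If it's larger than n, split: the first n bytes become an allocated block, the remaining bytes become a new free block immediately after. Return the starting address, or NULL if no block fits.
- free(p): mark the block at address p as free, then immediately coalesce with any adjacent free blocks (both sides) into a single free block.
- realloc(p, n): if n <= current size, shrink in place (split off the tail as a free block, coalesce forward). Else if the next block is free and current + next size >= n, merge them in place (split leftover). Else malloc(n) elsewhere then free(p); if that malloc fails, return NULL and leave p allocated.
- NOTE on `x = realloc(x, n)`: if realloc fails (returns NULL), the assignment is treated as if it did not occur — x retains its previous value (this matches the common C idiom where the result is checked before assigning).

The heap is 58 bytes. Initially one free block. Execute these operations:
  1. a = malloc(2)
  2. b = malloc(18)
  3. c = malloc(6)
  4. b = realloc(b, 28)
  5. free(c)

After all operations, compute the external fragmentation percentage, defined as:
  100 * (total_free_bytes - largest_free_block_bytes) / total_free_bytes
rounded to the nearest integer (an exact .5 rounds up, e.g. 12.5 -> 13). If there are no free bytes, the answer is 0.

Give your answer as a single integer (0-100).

Op 1: a = malloc(2) -> a = 0; heap: [0-1 ALLOC][2-57 FREE]
Op 2: b = malloc(18) -> b = 2; heap: [0-1 ALLOC][2-19 ALLOC][20-57 FREE]
Op 3: c = malloc(6) -> c = 20; heap: [0-1 ALLOC][2-19 ALLOC][20-25 ALLOC][26-57 FREE]
Op 4: b = realloc(b, 28) -> b = 26; heap: [0-1 ALLOC][2-19 FREE][20-25 ALLOC][26-53 ALLOC][54-57 FREE]
Op 5: free(c) -> (freed c); heap: [0-1 ALLOC][2-25 FREE][26-53 ALLOC][54-57 FREE]
Free blocks: [24 4] total_free=28 largest=24 -> 100*(28-24)/28 = 400/28 ≈ 14.286 -> rounds to 14

Answer: 14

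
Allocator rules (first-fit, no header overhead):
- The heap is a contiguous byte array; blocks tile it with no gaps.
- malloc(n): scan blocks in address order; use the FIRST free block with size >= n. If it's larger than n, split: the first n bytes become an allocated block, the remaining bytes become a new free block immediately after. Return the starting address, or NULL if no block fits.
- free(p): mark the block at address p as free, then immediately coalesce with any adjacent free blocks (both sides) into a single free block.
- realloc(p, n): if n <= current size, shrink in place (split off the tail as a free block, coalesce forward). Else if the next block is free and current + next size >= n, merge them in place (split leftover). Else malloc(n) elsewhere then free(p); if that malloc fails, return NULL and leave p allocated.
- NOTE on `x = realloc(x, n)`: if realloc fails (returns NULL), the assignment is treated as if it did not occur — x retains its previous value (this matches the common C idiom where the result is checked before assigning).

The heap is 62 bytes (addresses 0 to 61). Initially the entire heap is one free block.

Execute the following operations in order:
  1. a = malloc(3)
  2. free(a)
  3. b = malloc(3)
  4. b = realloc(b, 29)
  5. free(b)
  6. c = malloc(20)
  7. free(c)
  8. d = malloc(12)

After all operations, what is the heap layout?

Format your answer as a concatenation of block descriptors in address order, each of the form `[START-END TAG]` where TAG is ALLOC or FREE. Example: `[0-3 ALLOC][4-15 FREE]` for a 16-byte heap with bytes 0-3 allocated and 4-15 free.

Answer: [0-11 ALLOC][12-61 FREE]

Derivation:
Op 1: a = malloc(3) -> a = 0; heap: [0-2 ALLOC][3-61 FREE]
Op 2: free(a) -> (freed a); heap: [0-61 FREE]
Op 3: b = malloc(3) -> b = 0; heap: [0-2 ALLOC][3-61 FREE]
Op 4: b = realloc(b, 29) -> b = 0; heap: [0-28 ALLOC][29-61 FREE]
Op 5: free(b) -> (freed b); heap: [0-61 FREE]
Op 6: c = malloc(20) -> c = 0; heap: [0-19 ALLOC][20-61 FREE]
Op 7: free(c) -> (freed c); heap: [0-61 FREE]
Op 8: d = malloc(12) -> d = 0; heap: [0-11 ALLOC][12-61 FREE]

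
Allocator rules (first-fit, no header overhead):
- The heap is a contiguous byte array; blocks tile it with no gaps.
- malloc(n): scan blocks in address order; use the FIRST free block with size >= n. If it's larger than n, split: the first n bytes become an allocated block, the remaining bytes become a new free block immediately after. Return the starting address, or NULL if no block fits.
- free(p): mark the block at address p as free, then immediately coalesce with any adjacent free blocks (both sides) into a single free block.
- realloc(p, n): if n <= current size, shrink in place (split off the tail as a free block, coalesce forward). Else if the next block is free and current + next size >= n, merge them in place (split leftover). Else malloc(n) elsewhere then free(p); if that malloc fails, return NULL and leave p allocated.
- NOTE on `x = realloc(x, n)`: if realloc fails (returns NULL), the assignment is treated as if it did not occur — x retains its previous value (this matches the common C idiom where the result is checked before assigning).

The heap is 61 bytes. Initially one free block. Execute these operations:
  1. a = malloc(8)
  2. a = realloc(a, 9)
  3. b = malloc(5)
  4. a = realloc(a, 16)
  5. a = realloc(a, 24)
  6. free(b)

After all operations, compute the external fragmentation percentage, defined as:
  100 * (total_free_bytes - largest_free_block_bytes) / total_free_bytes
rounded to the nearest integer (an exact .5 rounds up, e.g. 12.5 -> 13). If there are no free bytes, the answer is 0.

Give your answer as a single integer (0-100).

Op 1: a = malloc(8) -> a = 0; heap: [0-7 ALLOC][8-60 FREE]
Op 2: a = realloc(a, 9) -> a = 0; heap: [0-8 ALLOC][9-60 FREE]
Op 3: b = malloc(5) -> b = 9; heap: [0-8 ALLOC][9-13 ALLOC][14-60 FREE]
Op 4: a = realloc(a, 16) -> a = 14; heap: [0-8 FREE][9-13 ALLOC][14-29 ALLOC][30-60 FREE]
Op 5: a = realloc(a, 24) -> a = 14; heap: [0-8 FREE][9-13 ALLOC][14-37 ALLOC][38-60 FREE]
Op 6: free(b) -> (freed b); heap: [0-13 FREE][14-37 ALLOC][38-60 FREE]
Free blocks: [14 23] total_free=37 largest=23 -> 100*(37-23)/37 = 1400/37 ≈ 37.838 -> rounds to 38

Answer: 38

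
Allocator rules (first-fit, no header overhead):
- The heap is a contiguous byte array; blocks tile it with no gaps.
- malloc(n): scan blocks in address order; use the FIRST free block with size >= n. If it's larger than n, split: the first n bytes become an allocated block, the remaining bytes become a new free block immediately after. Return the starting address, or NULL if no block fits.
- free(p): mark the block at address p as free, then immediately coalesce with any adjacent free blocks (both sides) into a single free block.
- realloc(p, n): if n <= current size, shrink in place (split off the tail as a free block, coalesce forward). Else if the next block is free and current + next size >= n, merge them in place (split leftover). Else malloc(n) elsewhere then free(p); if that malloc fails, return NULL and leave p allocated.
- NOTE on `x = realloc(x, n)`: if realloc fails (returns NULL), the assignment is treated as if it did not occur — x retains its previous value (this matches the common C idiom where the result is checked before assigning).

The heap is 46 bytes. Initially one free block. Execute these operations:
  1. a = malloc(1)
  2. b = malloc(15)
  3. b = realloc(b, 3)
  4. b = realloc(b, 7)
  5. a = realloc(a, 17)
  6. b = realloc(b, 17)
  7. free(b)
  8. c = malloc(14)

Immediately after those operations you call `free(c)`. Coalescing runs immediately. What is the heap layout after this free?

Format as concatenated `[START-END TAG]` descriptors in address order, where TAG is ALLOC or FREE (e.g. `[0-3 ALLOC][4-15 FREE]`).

Op 1: a = malloc(1) -> a = 0; heap: [0-0 ALLOC][1-45 FREE]
Op 2: b = malloc(15) -> b = 1; heap: [0-0 ALLOC][1-15 ALLOC][16-45 FREE]
Op 3: b = realloc(b, 3) -> b = 1; heap: [0-0 ALLOC][1-3 ALLOC][4-45 FREE]
Op 4: b = realloc(b, 7) -> b = 1; heap: [0-0 ALLOC][1-7 ALLOC][8-45 FREE]
Op 5: a = realloc(a, 17) -> a = 8; heap: [0-0 FREE][1-7 ALLOC][8-24 ALLOC][25-45 FREE]
Op 6: b = realloc(b, 17) -> b = 25; heap: [0-7 FREE][8-24 ALLOC][25-41 ALLOC][42-45 FREE]
Op 7: free(b) -> (freed b); heap: [0-7 FREE][8-24 ALLOC][25-45 FREE]
Op 8: c = malloc(14) -> c = 25; heap: [0-7 FREE][8-24 ALLOC][25-38 ALLOC][39-45 FREE]
free(c): c = 25 -> block [25-38 ALLOC]; mark free, coalesce with adjacent free neighbors -> [0-7 FREE][8-24 ALLOC][25-45 FREE]

Answer: [0-7 FREE][8-24 ALLOC][25-45 FREE]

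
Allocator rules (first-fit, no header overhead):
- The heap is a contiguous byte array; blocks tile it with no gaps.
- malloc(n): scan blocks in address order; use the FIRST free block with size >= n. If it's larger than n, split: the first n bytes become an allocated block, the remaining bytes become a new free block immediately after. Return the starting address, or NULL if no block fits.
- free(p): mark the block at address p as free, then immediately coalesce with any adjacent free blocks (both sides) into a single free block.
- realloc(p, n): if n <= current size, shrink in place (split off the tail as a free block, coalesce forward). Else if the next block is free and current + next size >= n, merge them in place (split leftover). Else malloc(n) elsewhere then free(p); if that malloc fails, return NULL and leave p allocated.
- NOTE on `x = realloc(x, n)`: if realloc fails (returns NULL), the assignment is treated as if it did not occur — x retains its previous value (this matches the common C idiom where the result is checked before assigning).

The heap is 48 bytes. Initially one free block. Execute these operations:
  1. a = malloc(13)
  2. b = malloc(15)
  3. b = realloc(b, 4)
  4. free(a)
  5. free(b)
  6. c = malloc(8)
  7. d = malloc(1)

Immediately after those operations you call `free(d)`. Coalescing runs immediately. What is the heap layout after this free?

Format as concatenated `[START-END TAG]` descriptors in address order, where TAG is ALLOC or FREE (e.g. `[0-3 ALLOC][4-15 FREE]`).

Op 1: a = malloc(13) -> a = 0; heap: [0-12 ALLOC][13-47 FREE]
Op 2: b = malloc(15) -> b = 13; heap: [0-12 ALLOC][13-27 ALLOC][28-47 FREE]
Op 3: b = realloc(b, 4) -> b = 13; heap: [0-12 ALLOC][13-16 ALLOC][17-47 FREE]
Op 4: free(a) -> (freed a); heap: [0-12 FREE][13-16 ALLOC][17-47 FREE]
Op 5: free(b) -> (freed b); heap: [0-47 FREE]
Op 6: c = malloc(8) -> c = 0; heap: [0-7 ALLOC][8-47 FREE]
Op 7: d = malloc(1) -> d = 8; heap: [0-7 ALLOC][8-8 ALLOC][9-47 FREE]
free(d): d = 8 -> block [8-8 ALLOC]; mark free, coalesce with adjacent free neighbors -> [0-7 ALLOC][8-47 FREE]

Answer: [0-7 ALLOC][8-47 FREE]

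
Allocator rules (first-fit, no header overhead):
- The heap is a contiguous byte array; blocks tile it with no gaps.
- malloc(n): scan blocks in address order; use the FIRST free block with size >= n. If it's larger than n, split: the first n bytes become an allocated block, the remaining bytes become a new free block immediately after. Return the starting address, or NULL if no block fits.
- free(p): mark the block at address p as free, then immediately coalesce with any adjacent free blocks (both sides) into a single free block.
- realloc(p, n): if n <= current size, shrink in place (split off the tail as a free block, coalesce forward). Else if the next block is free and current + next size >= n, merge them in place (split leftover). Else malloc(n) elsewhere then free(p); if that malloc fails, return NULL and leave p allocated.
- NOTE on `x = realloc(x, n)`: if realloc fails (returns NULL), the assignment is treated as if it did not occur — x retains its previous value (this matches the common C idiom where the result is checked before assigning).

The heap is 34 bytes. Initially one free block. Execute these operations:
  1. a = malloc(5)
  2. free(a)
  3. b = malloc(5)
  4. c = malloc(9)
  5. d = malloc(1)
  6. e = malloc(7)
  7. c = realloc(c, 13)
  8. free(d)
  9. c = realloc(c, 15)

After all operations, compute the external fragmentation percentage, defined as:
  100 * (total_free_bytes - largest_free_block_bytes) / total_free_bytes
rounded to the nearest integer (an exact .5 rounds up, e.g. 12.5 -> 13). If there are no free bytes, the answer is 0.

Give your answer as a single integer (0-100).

Op 1: a = malloc(5) -> a = 0; heap: [0-4 ALLOC][5-33 FREE]
Op 2: free(a) -> (freed a); heap: [0-33 FREE]
Op 3: b = malloc(5) -> b = 0; heap: [0-4 ALLOC][5-33 FREE]
Op 4: c = malloc(9) -> c = 5; heap: [0-4 ALLOC][5-13 ALLOC][14-33 FREE]
Op 5: d = malloc(1) -> d = 14; heap: [0-4 ALLOC][5-13 ALLOC][14-14 ALLOC][15-33 FREE]
Op 6: e = malloc(7) -> e = 15; heap: [0-4 ALLOC][5-13 ALLOC][14-14 ALLOC][15-21 ALLOC][22-33 FREE]
Op 7: c = realloc(c, 13) -> NULL (c unchanged); heap: [0-4 ALLOC][5-13 ALLOC][14-14 ALLOC][15-21 ALLOC][22-33 FREE]
Op 8: free(d) -> (freed d); heap: [0-4 ALLOC][5-13 ALLOC][14-14 FREE][15-21 ALLOC][22-33 FREE]
Op 9: c = realloc(c, 15) -> NULL (c unchanged); heap: [0-4 ALLOC][5-13 ALLOC][14-14 FREE][15-21 ALLOC][22-33 FREE]
Free blocks: [1 12] total_free=13 largest=12 -> 100*(13-12)/13 = 100/13 ≈ 7.692 -> rounds to 8

Answer: 8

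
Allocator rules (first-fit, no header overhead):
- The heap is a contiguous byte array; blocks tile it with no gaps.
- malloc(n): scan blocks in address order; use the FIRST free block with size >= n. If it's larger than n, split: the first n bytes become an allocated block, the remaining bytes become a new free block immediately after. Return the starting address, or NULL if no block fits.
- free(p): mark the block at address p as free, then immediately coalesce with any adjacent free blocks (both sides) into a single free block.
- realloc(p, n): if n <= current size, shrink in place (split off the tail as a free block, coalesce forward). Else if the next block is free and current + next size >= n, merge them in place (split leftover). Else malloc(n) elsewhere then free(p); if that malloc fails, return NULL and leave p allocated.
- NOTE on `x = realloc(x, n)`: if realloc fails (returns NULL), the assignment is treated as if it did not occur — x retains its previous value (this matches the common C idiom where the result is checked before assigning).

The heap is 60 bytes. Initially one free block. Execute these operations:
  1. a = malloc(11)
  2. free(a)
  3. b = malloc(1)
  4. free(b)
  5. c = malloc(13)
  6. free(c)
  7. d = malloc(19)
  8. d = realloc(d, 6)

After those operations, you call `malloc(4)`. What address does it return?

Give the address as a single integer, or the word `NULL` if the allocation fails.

Answer: 6

Derivation:
Op 1: a = malloc(11) -> a = 0; heap: [0-10 ALLOC][11-59 FREE]
Op 2: free(a) -> (freed a); heap: [0-59 FREE]
Op 3: b = malloc(1) -> b = 0; heap: [0-0 ALLOC][1-59 FREE]
Op 4: free(b) -> (freed b); heap: [0-59 FREE]
Op 5: c = malloc(13) -> c = 0; heap: [0-12 ALLOC][13-59 FREE]
Op 6: free(c) -> (freed c); heap: [0-59 FREE]
Op 7: d = malloc(19) -> d = 0; heap: [0-18 ALLOC][19-59 FREE]
Op 8: d = realloc(d, 6) -> d = 0; heap: [0-5 ALLOC][6-59 FREE]
malloc(4): first-fit scan over [0-5 ALLOC][6-59 FREE] -> 6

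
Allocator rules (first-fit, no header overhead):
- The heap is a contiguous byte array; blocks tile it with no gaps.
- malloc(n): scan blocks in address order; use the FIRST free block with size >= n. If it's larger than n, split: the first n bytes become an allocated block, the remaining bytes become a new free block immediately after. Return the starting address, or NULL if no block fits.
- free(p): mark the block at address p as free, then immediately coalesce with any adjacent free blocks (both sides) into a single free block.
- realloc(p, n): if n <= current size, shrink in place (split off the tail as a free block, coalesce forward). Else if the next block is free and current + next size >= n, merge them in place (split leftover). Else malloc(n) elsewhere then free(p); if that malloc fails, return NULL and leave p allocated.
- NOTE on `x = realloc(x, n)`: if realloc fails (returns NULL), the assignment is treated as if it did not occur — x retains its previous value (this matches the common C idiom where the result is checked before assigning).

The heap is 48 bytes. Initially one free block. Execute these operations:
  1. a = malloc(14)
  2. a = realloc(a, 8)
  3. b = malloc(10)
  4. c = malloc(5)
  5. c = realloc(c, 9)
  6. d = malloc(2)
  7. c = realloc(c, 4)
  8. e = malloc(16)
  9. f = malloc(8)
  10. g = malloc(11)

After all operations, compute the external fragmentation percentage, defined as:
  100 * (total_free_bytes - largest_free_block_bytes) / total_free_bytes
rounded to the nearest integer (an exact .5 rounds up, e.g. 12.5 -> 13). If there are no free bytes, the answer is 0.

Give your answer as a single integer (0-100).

Op 1: a = malloc(14) -> a = 0; heap: [0-13 ALLOC][14-47 FREE]
Op 2: a = realloc(a, 8) -> a = 0; heap: [0-7 ALLOC][8-47 FREE]
Op 3: b = malloc(10) -> b = 8; heap: [0-7 ALLOC][8-17 ALLOC][18-47 FREE]
Op 4: c = malloc(5) -> c = 18; heap: [0-7 ALLOC][8-17 ALLOC][18-22 ALLOC][23-47 FREE]
Op 5: c = realloc(c, 9) -> c = 18; heap: [0-7 ALLOC][8-17 ALLOC][18-26 ALLOC][27-47 FREE]
Op 6: d = malloc(2) -> d = 27; heap: [0-7 ALLOC][8-17 ALLOC][18-26 ALLOC][27-28 ALLOC][29-47 FREE]
Op 7: c = realloc(c, 4) -> c = 18; heap: [0-7 ALLOC][8-17 ALLOC][18-21 ALLOC][22-26 FREE][27-28 ALLOC][29-47 FREE]
Op 8: e = malloc(16) -> e = 29; heap: [0-7 ALLOC][8-17 ALLOC][18-21 ALLOC][22-26 FREE][27-28 ALLOC][29-44 ALLOC][45-47 FREE]
Op 9: f = malloc(8) -> f = NULL; heap: [0-7 ALLOC][8-17 ALLOC][18-21 ALLOC][22-26 FREE][27-28 ALLOC][29-44 ALLOC][45-47 FREE]
Op 10: g = malloc(11) -> g = NULL; heap: [0-7 ALLOC][8-17 ALLOC][18-21 ALLOC][22-26 FREE][27-28 ALLOC][29-44 ALLOC][45-47 FREE]
Free blocks: [5 3] total_free=8 largest=5 -> 100*(8-5)/8 = 300/8 = 37.5 -> rounds to 38

Answer: 38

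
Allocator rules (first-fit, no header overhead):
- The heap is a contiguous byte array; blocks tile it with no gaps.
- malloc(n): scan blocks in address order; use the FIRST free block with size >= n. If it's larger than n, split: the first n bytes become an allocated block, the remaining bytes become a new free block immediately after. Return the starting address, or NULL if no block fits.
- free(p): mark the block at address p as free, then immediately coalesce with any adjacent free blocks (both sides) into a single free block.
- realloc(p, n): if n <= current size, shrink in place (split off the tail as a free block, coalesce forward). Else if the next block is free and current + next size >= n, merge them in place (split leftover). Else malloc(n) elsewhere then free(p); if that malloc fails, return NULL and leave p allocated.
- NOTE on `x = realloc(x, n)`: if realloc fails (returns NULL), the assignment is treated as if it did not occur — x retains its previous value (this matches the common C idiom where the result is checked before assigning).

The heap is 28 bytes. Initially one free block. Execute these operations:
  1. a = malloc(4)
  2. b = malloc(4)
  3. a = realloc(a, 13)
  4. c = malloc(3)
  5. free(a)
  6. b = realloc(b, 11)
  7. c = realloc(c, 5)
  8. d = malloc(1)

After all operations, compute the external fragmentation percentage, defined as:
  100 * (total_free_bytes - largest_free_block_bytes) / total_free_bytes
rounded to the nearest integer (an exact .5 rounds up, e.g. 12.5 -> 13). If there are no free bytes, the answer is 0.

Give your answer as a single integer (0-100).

Answer: 27

Derivation:
Op 1: a = malloc(4) -> a = 0; heap: [0-3 ALLOC][4-27 FREE]
Op 2: b = malloc(4) -> b = 4; heap: [0-3 ALLOC][4-7 ALLOC][8-27 FREE]
Op 3: a = realloc(a, 13) -> a = 8; heap: [0-3 FREE][4-7 ALLOC][8-20 ALLOC][21-27 FREE]
Op 4: c = malloc(3) -> c = 0; heap: [0-2 ALLOC][3-3 FREE][4-7 ALLOC][8-20 ALLOC][21-27 FREE]
Op 5: free(a) -> (freed a); heap: [0-2 ALLOC][3-3 FREE][4-7 ALLOC][8-27 FREE]
Op 6: b = realloc(b, 11) -> b = 4; heap: [0-2 ALLOC][3-3 FREE][4-14 ALLOC][15-27 FREE]
Op 7: c = realloc(c, 5) -> c = 15; heap: [0-3 FREE][4-14 ALLOC][15-19 ALLOC][20-27 FREE]
Op 8: d = malloc(1) -> d = 0; heap: [0-0 ALLOC][1-3 FREE][4-14 ALLOC][15-19 ALLOC][20-27 FREE]
Free blocks: [3 8] total_free=11 largest=8 -> 100*(11-8)/11 = 300/11 ≈ 27.273 -> rounds to 27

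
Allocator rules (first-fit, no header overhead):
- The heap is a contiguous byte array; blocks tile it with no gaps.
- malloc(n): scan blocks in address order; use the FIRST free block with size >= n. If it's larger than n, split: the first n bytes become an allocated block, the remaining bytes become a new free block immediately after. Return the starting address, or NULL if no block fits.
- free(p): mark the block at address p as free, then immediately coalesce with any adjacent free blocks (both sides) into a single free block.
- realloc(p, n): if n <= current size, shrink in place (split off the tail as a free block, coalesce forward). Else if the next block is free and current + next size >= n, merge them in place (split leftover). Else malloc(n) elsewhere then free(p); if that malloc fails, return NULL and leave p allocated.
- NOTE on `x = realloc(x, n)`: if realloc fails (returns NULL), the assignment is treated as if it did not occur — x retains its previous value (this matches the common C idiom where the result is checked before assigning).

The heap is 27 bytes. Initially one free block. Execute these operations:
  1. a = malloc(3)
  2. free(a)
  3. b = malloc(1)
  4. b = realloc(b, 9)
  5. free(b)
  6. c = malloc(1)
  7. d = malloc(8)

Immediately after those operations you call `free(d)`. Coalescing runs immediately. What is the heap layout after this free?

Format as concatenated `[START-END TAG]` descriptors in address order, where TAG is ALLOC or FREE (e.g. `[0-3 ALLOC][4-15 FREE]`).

Answer: [0-0 ALLOC][1-26 FREE]

Derivation:
Op 1: a = malloc(3) -> a = 0; heap: [0-2 ALLOC][3-26 FREE]
Op 2: free(a) -> (freed a); heap: [0-26 FREE]
Op 3: b = malloc(1) -> b = 0; heap: [0-0 ALLOC][1-26 FREE]
Op 4: b = realloc(b, 9) -> b = 0; heap: [0-8 ALLOC][9-26 FREE]
Op 5: free(b) -> (freed b); heap: [0-26 FREE]
Op 6: c = malloc(1) -> c = 0; heap: [0-0 ALLOC][1-26 FREE]
Op 7: d = malloc(8) -> d = 1; heap: [0-0 ALLOC][1-8 ALLOC][9-26 FREE]
free(d): d = 1 -> block [1-8 ALLOC]; mark free, coalesce with adjacent free neighbors -> [0-0 ALLOC][1-26 FREE]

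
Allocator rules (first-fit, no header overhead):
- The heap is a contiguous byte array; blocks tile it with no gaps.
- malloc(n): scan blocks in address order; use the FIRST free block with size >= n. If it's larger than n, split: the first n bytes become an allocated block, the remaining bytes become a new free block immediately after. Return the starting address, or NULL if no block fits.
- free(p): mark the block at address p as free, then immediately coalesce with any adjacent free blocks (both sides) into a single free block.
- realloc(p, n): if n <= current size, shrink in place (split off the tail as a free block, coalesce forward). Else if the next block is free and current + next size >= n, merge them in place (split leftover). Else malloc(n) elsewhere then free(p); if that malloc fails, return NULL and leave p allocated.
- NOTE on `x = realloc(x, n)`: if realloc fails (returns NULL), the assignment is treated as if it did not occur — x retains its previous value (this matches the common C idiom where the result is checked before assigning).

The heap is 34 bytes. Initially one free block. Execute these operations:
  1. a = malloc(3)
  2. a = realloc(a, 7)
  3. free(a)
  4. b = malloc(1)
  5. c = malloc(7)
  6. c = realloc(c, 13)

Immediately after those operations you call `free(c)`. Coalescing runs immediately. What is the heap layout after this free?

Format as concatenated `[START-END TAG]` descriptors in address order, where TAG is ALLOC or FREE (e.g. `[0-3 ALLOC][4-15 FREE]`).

Answer: [0-0 ALLOC][1-33 FREE]

Derivation:
Op 1: a = malloc(3) -> a = 0; heap: [0-2 ALLOC][3-33 FREE]
Op 2: a = realloc(a, 7) -> a = 0; heap: [0-6 ALLOC][7-33 FREE]
Op 3: free(a) -> (freed a); heap: [0-33 FREE]
Op 4: b = malloc(1) -> b = 0; heap: [0-0 ALLOC][1-33 FREE]
Op 5: c = malloc(7) -> c = 1; heap: [0-0 ALLOC][1-7 ALLOC][8-33 FREE]
Op 6: c = realloc(c, 13) -> c = 1; heap: [0-0 ALLOC][1-13 ALLOC][14-33 FREE]
free(c): c = 1 -> block [1-13 ALLOC]; mark free, coalesce with adjacent free neighbors -> [0-0 ALLOC][1-33 FREE]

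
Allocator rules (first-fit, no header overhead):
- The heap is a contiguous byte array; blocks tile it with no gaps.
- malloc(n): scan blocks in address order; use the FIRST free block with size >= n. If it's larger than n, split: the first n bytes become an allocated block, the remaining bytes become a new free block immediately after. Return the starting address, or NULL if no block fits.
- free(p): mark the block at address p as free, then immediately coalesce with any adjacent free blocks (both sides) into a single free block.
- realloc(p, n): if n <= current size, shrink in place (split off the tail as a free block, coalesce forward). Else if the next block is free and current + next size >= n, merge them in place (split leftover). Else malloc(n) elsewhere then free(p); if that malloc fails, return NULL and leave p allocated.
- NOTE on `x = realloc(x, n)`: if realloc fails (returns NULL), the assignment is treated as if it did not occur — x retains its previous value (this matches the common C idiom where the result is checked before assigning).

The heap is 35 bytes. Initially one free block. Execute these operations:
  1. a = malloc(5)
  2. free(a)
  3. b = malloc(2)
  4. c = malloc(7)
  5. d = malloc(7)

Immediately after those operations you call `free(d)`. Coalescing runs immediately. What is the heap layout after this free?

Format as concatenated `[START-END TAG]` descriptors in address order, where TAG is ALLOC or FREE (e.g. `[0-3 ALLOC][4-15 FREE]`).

Op 1: a = malloc(5) -> a = 0; heap: [0-4 ALLOC][5-34 FREE]
Op 2: free(a) -> (freed a); heap: [0-34 FREE]
Op 3: b = malloc(2) -> b = 0; heap: [0-1 ALLOC][2-34 FREE]
Op 4: c = malloc(7) -> c = 2; heap: [0-1 ALLOC][2-8 ALLOC][9-34 FREE]
Op 5: d = malloc(7) -> d = 9; heap: [0-1 ALLOC][2-8 ALLOC][9-15 ALLOC][16-34 FREE]
free(d): d = 9 -> block [9-15 ALLOC]; mark free, coalesce with adjacent free neighbors -> [0-1 ALLOC][2-8 ALLOC][9-34 FREE]

Answer: [0-1 ALLOC][2-8 ALLOC][9-34 FREE]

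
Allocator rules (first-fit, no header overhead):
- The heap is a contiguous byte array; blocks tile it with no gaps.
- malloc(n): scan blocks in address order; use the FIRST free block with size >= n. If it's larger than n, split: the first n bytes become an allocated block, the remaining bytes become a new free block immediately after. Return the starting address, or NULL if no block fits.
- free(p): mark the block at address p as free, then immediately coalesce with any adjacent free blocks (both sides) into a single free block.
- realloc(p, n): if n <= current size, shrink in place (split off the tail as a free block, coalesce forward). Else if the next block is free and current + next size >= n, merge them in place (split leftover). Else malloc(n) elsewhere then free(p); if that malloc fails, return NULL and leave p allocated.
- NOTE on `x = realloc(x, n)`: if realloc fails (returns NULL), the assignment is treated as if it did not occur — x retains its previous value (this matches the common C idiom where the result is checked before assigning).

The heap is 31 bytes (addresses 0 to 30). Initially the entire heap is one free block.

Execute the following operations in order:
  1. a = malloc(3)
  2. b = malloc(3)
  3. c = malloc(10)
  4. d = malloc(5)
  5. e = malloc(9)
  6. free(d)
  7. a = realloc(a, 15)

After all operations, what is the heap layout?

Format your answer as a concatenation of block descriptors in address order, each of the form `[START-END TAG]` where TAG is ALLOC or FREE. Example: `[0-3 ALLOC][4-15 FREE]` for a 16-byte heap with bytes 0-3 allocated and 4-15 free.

Op 1: a = malloc(3) -> a = 0; heap: [0-2 ALLOC][3-30 FREE]
Op 2: b = malloc(3) -> b = 3; heap: [0-2 ALLOC][3-5 ALLOC][6-30 FREE]
Op 3: c = malloc(10) -> c = 6; heap: [0-2 ALLOC][3-5 ALLOC][6-15 ALLOC][16-30 FREE]
Op 4: d = malloc(5) -> d = 16; heap: [0-2 ALLOC][3-5 ALLOC][6-15 ALLOC][16-20 ALLOC][21-30 FREE]
Op 5: e = malloc(9) -> e = 21; heap: [0-2 ALLOC][3-5 ALLOC][6-15 ALLOC][16-20 ALLOC][21-29 ALLOC][30-30 FREE]
Op 6: free(d) -> (freed d); heap: [0-2 ALLOC][3-5 ALLOC][6-15 ALLOC][16-20 FREE][21-29 ALLOC][30-30 FREE]
Op 7: a = realloc(a, 15) -> NULL (a unchanged); heap: [0-2 ALLOC][3-5 ALLOC][6-15 ALLOC][16-20 FREE][21-29 ALLOC][30-30 FREE]

Answer: [0-2 ALLOC][3-5 ALLOC][6-15 ALLOC][16-20 FREE][21-29 ALLOC][30-30 FREE]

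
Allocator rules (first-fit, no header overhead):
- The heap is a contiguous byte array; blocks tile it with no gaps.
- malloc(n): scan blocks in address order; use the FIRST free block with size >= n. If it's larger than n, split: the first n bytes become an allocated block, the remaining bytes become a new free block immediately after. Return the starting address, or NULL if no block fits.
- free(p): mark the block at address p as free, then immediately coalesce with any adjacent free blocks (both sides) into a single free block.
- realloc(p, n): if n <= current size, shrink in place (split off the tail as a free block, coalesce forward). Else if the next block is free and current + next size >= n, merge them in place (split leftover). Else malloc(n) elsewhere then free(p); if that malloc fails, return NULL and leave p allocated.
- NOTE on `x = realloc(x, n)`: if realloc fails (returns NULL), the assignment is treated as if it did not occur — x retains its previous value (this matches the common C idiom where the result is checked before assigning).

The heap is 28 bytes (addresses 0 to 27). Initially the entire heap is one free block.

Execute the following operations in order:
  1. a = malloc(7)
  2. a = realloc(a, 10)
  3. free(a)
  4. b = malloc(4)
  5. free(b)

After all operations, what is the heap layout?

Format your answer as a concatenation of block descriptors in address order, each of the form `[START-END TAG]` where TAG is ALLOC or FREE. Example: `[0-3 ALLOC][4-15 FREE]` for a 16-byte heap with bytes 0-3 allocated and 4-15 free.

Answer: [0-27 FREE]

Derivation:
Op 1: a = malloc(7) -> a = 0; heap: [0-6 ALLOC][7-27 FREE]
Op 2: a = realloc(a, 10) -> a = 0; heap: [0-9 ALLOC][10-27 FREE]
Op 3: free(a) -> (freed a); heap: [0-27 FREE]
Op 4: b = malloc(4) -> b = 0; heap: [0-3 ALLOC][4-27 FREE]
Op 5: free(b) -> (freed b); heap: [0-27 FREE]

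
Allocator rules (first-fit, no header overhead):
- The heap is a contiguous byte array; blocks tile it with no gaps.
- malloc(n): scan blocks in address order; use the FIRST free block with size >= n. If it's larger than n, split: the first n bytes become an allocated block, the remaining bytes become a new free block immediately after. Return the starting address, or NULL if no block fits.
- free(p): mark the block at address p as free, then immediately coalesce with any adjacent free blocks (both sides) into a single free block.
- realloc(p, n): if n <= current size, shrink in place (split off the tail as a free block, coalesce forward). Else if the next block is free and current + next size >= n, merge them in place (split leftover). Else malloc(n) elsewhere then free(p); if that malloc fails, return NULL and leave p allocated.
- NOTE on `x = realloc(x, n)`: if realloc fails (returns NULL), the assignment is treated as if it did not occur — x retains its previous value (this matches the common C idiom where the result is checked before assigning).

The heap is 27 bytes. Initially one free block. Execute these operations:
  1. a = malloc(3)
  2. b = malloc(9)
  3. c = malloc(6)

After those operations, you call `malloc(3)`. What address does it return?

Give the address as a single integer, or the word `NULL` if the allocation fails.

Op 1: a = malloc(3) -> a = 0; heap: [0-2 ALLOC][3-26 FREE]
Op 2: b = malloc(9) -> b = 3; heap: [0-2 ALLOC][3-11 ALLOC][12-26 FREE]
Op 3: c = malloc(6) -> c = 12; heap: [0-2 ALLOC][3-11 ALLOC][12-17 ALLOC][18-26 FREE]
malloc(3): first-fit scan over [0-2 ALLOC][3-11 ALLOC][12-17 ALLOC][18-26 FREE] -> 18

Answer: 18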